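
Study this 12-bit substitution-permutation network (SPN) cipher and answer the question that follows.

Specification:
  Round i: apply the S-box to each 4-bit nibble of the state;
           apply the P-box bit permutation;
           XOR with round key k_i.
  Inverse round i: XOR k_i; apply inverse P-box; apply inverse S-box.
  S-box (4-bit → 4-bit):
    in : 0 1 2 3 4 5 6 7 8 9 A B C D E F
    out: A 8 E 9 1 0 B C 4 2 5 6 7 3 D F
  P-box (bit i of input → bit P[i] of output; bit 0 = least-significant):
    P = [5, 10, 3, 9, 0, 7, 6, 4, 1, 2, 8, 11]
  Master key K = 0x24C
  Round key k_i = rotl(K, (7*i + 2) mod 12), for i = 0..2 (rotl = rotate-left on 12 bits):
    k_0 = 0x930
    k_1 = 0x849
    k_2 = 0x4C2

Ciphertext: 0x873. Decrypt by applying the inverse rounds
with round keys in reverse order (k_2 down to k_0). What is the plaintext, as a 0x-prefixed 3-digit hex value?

s_0 = ciphertext = 0x873
s_1 = InvRound(s_0, k_2) = 0x16D
s_2 = InvRound(s_1, k_1) = 0x254
s_3 = InvRound(s_2, k_0) = 0x283

0x283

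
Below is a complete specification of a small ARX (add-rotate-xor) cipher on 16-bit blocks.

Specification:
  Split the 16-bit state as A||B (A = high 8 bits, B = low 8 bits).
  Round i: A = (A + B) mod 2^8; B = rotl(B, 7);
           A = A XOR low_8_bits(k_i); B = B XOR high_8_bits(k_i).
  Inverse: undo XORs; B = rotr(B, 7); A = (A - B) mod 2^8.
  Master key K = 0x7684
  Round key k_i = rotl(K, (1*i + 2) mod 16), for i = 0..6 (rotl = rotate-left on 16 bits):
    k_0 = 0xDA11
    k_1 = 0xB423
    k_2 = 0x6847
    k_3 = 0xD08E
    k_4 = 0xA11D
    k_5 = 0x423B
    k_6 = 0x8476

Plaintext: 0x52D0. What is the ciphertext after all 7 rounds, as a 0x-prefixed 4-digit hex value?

s_0 = plaintext = 0x52D0
s_1 = Round(s_0, k_0) = 0x33B2
s_2 = Round(s_1, k_1) = 0xC6ED
s_3 = Round(s_2, k_2) = 0xF49E
s_4 = Round(s_3, k_3) = 0x1C9F
s_5 = Round(s_4, k_4) = 0xA66E
s_6 = Round(s_5, k_5) = 0x2F75
s_7 = Round(s_6, k_6) = 0xD23E

0xD23E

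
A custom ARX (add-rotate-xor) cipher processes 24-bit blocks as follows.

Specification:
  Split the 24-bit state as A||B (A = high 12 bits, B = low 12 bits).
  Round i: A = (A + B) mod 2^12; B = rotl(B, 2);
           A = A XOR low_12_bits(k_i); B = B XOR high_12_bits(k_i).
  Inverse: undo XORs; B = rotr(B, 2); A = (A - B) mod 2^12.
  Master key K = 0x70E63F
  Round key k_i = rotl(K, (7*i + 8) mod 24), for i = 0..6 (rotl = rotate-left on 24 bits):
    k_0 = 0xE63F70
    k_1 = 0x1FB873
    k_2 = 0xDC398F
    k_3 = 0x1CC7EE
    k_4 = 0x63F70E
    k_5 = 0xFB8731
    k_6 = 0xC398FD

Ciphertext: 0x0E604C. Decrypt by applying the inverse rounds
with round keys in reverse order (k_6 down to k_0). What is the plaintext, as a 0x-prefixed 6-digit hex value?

0x83D8E9

s_0 = ciphertext = 0x0E604C
s_1 = InvRound(s_0, k_6) = 0x0FE71D
s_2 = InvRound(s_1, k_5) = 0x1A6629
s_3 = InvRound(s_2, k_4) = 0xEA3805
s_4 = InvRound(s_3, k_3) = 0x2DB672
s_5 = InvRound(s_4, k_2) = 0x4686EC
s_6 = InvRound(s_5, k_1) = 0xE56DC5
s_7 = InvRound(s_6, k_0) = 0x83D8E9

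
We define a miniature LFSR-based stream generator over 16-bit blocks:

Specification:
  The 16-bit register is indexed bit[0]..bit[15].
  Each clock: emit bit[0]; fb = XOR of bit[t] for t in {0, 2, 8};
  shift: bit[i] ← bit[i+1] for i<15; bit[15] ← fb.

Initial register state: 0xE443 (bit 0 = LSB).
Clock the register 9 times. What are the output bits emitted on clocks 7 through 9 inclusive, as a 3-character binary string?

reg_0 = 0xE443
clock 1: out=1, reg = 0xF221
clock 2: out=1, reg = 0xF910
clock 3: out=0, reg = 0xFC88
clock 4: out=0, reg = 0x7E44
clock 5: out=0, reg = 0xBF22
clock 6: out=0, reg = 0xDF91
clock 7: out=1, reg = 0x6FC8
clock 8: out=0, reg = 0xB7E4
clock 9: out=0, reg = 0x5BF2

100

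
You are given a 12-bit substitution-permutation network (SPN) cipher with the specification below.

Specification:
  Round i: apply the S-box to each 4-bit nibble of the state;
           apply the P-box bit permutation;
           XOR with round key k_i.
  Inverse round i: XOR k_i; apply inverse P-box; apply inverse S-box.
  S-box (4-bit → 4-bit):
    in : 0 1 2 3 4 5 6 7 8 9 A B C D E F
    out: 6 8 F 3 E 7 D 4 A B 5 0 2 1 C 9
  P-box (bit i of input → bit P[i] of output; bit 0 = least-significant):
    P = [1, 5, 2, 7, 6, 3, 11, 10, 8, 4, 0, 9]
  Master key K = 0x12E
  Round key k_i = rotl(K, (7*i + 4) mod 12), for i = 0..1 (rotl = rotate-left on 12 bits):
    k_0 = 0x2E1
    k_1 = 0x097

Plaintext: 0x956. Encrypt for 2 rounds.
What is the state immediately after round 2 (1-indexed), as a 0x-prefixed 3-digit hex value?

0x34D

s_0 = plaintext = 0x956
s_1 = Round(s_0, k_0) = 0x93F
s_2 = Round(s_1, k_1) = 0x34D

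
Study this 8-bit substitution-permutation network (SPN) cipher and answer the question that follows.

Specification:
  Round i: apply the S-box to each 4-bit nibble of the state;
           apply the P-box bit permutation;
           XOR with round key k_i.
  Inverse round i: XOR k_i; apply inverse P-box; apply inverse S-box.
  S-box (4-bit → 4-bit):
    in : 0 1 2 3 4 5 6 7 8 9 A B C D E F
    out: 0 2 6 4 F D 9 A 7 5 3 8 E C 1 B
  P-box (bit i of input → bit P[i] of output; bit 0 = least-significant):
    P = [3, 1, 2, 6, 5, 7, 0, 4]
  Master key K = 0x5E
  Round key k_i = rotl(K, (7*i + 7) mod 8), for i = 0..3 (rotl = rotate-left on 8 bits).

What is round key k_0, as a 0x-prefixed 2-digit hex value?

K = 0x5E
k_0 = rotl(K, (7*0+7) mod 8) = rotl(K, 7) = 0x2F

0x2F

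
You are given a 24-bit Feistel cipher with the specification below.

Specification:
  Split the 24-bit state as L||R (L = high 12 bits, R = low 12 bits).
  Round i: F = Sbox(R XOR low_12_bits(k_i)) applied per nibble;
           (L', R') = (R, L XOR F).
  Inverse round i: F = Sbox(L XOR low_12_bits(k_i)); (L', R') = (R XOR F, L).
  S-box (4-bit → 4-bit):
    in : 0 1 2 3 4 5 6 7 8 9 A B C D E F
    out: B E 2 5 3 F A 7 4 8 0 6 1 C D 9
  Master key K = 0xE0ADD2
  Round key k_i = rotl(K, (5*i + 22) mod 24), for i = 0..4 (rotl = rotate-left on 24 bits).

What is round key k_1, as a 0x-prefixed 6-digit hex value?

K = 0xE0ADD2
k_0 = rotl(K, (5*0+22) mod 24) = rotl(K, 22) = 0xB82B74
k_1 = rotl(K, (5*1+22) mod 24) = rotl(K, 3) = 0x056E97

0x056E97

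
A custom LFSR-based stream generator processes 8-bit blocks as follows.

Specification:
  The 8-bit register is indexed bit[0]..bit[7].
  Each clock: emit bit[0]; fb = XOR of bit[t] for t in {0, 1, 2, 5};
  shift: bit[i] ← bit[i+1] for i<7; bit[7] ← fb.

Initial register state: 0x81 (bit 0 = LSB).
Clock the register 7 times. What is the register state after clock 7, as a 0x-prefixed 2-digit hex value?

reg_0 = 0x81
clock 1: out=1, reg = 0xC0
clock 2: out=0, reg = 0x60
clock 3: out=0, reg = 0xB0
clock 4: out=0, reg = 0xD8
clock 5: out=0, reg = 0x6C
clock 6: out=0, reg = 0x36
clock 7: out=0, reg = 0x9B

0x9B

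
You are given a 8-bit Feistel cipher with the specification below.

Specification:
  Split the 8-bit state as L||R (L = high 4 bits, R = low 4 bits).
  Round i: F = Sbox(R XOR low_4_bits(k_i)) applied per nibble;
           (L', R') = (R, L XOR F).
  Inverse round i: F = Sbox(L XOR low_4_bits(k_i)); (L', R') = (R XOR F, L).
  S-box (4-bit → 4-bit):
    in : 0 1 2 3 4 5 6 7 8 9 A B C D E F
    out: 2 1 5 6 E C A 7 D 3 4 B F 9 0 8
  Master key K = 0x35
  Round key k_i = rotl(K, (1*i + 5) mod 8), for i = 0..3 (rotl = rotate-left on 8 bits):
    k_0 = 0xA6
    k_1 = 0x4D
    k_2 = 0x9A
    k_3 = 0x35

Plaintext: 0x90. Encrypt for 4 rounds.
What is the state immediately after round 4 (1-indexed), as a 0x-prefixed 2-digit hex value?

s_0 = plaintext = 0x90
s_1 = Round(s_0, k_0) = 0x03
s_2 = Round(s_1, k_1) = 0x30
s_3 = Round(s_2, k_2) = 0x07
s_4 = Round(s_3, k_3) = 0x75

0x75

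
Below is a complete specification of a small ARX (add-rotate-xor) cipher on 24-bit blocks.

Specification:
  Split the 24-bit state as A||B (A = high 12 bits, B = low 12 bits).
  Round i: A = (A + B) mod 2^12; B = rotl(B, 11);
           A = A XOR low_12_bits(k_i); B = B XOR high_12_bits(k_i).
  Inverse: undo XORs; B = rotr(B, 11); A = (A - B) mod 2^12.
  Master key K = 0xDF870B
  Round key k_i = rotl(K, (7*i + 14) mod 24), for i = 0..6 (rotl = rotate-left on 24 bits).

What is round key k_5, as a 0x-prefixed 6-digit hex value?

K = 0xDF870B
k_0 = rotl(K, (7*0+14) mod 24) = rotl(K, 14) = 0xC2F7E1
k_1 = rotl(K, (7*1+14) mod 24) = rotl(K, 21) = 0x7BF0E1
k_2 = rotl(K, (7*2+14) mod 24) = rotl(K, 4) = 0xF870BD
k_3 = rotl(K, (7*3+14) mod 24) = rotl(K, 11) = 0x385EFC
k_4 = rotl(K, (7*4+14) mod 24) = rotl(K, 18) = 0x2F7E1C
k_5 = rotl(K, (7*5+14) mod 24) = rotl(K, 1) = 0xBF0E17

0xBF0E17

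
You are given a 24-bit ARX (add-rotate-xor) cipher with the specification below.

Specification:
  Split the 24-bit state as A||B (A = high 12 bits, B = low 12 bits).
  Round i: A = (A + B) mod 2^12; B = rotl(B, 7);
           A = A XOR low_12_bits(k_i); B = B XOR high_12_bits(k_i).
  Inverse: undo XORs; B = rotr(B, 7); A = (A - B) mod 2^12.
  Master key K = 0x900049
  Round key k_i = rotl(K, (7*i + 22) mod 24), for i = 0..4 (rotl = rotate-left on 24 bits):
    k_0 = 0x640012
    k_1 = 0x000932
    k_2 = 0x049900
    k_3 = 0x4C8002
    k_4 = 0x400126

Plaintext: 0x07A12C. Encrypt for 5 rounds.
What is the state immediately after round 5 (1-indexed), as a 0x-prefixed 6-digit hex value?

0x6D9592

s_0 = plaintext = 0x07A12C
s_1 = Round(s_0, k_0) = 0x1B4049
s_2 = Round(s_1, k_1) = 0x8CF482
s_3 = Round(s_2, k_2) = 0x45116D
s_4 = Round(s_3, k_3) = 0x5BC243
s_5 = Round(s_4, k_4) = 0x6D9592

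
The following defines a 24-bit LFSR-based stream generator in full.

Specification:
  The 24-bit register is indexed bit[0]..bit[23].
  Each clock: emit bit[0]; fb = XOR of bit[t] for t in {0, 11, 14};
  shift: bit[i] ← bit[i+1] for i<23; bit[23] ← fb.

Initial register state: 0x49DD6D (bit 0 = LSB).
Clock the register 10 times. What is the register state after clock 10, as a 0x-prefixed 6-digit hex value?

reg_0 = 0x49DD6D
clock 1: out=1, reg = 0xA4EEB6
clock 2: out=0, reg = 0x52775B
clock 3: out=1, reg = 0x293BAD
clock 4: out=1, reg = 0x149DD6
clock 5: out=0, reg = 0x8A4EEB
clock 6: out=1, reg = 0xC52775
clock 7: out=1, reg = 0xE293BA
clock 8: out=0, reg = 0x7149DD
clock 9: out=1, reg = 0xB8A4EE
clock 10: out=0, reg = 0x5C5277

0x5C5277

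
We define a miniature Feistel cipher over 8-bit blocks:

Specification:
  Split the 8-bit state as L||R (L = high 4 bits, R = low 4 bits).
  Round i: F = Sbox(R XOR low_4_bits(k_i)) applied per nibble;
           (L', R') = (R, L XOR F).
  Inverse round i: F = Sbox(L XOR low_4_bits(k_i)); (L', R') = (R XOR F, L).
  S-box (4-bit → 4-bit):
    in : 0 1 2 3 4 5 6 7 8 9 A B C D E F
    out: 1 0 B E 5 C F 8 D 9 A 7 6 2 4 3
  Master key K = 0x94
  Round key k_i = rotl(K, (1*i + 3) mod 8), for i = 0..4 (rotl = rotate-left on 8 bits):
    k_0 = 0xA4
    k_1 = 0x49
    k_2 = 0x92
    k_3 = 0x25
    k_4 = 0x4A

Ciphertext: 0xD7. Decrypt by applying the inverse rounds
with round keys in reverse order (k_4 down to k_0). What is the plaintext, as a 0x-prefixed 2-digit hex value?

s_0 = ciphertext = 0xD7
s_1 = InvRound(s_0, k_4) = 0xFD
s_2 = InvRound(s_1, k_3) = 0x7F
s_3 = InvRound(s_2, k_2) = 0x37
s_4 = InvRound(s_3, k_1) = 0xD3
s_5 = InvRound(s_4, k_0) = 0xAD

0xAD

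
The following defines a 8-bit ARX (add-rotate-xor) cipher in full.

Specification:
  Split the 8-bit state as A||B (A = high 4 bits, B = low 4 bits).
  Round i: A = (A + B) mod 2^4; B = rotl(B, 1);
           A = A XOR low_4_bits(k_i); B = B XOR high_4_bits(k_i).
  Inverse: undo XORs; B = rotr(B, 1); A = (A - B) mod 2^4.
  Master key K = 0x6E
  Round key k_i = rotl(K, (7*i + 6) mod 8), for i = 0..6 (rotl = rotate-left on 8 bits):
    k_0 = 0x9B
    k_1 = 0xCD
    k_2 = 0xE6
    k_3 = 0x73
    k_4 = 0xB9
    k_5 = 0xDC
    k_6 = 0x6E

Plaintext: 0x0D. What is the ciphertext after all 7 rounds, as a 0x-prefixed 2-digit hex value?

s_0 = plaintext = 0x0D
s_1 = Round(s_0, k_0) = 0x62
s_2 = Round(s_1, k_1) = 0x58
s_3 = Round(s_2, k_2) = 0xBF
s_4 = Round(s_3, k_3) = 0x98
s_5 = Round(s_4, k_4) = 0x8A
s_6 = Round(s_5, k_5) = 0xE8
s_7 = Round(s_6, k_6) = 0x87

0x87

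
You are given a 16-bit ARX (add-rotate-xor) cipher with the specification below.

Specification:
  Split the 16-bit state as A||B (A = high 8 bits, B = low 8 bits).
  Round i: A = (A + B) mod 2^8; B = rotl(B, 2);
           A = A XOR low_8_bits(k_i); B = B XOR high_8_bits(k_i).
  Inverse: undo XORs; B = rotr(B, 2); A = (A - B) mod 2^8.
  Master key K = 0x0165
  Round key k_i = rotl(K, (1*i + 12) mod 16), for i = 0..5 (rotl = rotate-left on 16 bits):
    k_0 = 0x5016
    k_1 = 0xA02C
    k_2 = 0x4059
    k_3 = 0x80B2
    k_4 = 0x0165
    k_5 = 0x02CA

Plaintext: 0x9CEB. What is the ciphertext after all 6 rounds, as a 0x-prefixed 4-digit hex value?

0x3E41

s_0 = plaintext = 0x9CEB
s_1 = Round(s_0, k_0) = 0x91FF
s_2 = Round(s_1, k_1) = 0xBC5F
s_3 = Round(s_2, k_2) = 0x423D
s_4 = Round(s_3, k_3) = 0xCD74
s_5 = Round(s_4, k_4) = 0x24D0
s_6 = Round(s_5, k_5) = 0x3E41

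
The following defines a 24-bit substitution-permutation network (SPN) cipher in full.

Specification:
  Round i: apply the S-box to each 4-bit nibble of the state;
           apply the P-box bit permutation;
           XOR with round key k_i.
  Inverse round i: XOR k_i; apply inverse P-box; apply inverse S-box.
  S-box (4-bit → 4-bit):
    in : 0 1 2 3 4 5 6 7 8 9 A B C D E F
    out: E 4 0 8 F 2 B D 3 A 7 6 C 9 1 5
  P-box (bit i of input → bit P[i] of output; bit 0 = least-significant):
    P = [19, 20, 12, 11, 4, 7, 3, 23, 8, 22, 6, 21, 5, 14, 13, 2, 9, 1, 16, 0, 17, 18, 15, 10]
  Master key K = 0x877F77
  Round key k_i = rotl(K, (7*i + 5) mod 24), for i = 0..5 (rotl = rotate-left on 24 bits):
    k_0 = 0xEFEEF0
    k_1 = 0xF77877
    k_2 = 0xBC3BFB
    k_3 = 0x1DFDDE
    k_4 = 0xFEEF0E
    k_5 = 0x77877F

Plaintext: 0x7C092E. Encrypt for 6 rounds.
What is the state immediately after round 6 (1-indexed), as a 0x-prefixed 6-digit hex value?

s_0 = plaintext = 0x7C092E
s_1 = Round(s_0, k_0) = 0x840AF5
s_2 = Round(s_1, k_1) = 0xA01B28
s_3 = Round(s_2, k_2) = 0xE39BB8
s_4 = Round(s_3, k_3) = 0x47BD13
s_5 = Round(s_4, k_4) = 0xD90007
s_6 = Round(s_5, k_5) = 0x9DFBB0

0x9DFBB0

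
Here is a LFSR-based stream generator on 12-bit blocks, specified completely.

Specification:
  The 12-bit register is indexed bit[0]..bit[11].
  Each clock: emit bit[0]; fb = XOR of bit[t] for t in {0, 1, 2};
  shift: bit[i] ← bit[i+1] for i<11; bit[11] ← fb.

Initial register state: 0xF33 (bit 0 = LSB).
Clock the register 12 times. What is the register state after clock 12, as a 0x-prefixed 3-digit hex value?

reg_0 = 0xF33
clock 1: out=1, reg = 0x799
clock 2: out=1, reg = 0xBCC
clock 3: out=0, reg = 0xDE6
clock 4: out=0, reg = 0x6F3
clock 5: out=1, reg = 0x379
clock 6: out=1, reg = 0x9BC
clock 7: out=0, reg = 0xCDE
clock 8: out=0, reg = 0x66F
clock 9: out=1, reg = 0xB37
clock 10: out=1, reg = 0xD9B
clock 11: out=1, reg = 0x6CD
clock 12: out=1, reg = 0x366

0x366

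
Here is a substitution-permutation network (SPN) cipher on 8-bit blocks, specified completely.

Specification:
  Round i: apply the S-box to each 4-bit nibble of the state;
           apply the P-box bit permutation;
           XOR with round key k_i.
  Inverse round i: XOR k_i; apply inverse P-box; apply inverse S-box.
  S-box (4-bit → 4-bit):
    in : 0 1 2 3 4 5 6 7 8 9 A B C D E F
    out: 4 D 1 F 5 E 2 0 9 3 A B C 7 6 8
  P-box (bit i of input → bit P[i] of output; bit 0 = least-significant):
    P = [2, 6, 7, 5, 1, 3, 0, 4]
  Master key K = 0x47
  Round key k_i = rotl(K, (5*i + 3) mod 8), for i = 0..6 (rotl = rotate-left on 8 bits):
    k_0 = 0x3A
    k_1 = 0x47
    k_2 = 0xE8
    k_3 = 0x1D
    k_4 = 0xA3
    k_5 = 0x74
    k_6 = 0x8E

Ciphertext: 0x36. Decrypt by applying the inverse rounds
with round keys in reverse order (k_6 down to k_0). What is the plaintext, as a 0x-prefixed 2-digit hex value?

0x7A

s_0 = ciphertext = 0x36
s_1 = InvRound(s_0, k_6) = 0xAC
s_2 = InvRound(s_1, k_5) = 0xAE
s_3 = InvRound(s_2, k_4) = 0xE2
s_4 = InvRound(s_3, k_3) = 0x33
s_5 = InvRound(s_4, k_2) = 0x3E
s_6 = InvRound(s_5, k_1) = 0x5A
s_7 = InvRound(s_6, k_0) = 0x7A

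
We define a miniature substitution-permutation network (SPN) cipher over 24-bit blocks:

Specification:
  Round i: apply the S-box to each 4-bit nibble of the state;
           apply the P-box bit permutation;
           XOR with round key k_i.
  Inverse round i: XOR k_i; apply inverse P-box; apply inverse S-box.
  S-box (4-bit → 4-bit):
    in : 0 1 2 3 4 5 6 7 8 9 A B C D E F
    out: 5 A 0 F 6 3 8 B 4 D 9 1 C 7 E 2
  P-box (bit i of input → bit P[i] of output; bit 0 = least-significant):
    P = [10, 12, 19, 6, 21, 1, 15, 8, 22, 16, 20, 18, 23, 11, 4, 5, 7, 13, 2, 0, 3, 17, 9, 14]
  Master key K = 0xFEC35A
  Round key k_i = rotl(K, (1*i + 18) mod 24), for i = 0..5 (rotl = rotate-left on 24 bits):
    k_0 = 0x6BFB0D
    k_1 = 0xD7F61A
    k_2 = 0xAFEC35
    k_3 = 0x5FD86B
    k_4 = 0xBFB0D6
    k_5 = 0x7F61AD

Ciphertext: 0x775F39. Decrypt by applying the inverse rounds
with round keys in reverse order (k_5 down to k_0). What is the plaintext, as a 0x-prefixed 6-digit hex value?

s_0 = ciphertext = 0x775F39
s_1 = InvRound(s_0, k_5) = 0x8D422D
s_2 = InvRound(s_1, k_4) = 0x37C8D1
s_3 = InvRound(s_2, k_3) = 0xBBCB54
s_4 = InvRound(s_3, k_2) = 0x816C6A
s_5 = InvRound(s_4, k_1) = 0x42E981
s_6 = InvRound(s_5, k_0) = 0x002FB4

0x002FB4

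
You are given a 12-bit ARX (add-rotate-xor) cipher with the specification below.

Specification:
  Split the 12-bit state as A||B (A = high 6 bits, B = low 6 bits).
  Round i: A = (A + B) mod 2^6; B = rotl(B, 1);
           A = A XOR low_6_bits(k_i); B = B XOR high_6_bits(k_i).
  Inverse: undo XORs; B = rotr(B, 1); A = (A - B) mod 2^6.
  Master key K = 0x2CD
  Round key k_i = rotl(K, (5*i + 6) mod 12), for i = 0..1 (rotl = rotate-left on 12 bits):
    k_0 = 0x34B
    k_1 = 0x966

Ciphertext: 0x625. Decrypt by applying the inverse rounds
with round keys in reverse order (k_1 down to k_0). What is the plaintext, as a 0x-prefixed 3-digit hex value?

0x3E6

s_0 = ciphertext = 0x625
s_1 = InvRound(s_0, k_1) = 0xF80
s_2 = InvRound(s_1, k_0) = 0x3E6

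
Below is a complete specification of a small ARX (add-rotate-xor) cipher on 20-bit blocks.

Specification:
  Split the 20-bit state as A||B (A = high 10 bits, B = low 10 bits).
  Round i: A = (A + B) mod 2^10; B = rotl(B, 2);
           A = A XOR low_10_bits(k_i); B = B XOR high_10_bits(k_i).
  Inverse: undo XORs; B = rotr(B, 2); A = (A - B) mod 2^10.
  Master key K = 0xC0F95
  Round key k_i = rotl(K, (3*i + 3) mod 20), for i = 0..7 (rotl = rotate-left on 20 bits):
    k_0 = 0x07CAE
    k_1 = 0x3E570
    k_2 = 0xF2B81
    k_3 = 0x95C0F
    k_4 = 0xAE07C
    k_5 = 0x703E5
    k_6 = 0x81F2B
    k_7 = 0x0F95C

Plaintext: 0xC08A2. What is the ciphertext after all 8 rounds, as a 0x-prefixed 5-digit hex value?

0xAECCD

s_0 = plaintext = 0xC08A2
s_1 = Round(s_0, k_0) = 0xC2A97
s_2 = Round(s_1, k_1) = 0x346A7
s_3 = Round(s_2, k_2) = 0x3E554
s_4 = Round(s_3, k_3) = 0x90B06
s_5 = Round(s_4, k_4) = 0x4D2A3
s_6 = Round(s_5, k_5) = 0x0CB4E
s_7 = Round(s_6, k_6) = 0x2AF3C
s_8 = Round(s_7, k_7) = 0xAECCD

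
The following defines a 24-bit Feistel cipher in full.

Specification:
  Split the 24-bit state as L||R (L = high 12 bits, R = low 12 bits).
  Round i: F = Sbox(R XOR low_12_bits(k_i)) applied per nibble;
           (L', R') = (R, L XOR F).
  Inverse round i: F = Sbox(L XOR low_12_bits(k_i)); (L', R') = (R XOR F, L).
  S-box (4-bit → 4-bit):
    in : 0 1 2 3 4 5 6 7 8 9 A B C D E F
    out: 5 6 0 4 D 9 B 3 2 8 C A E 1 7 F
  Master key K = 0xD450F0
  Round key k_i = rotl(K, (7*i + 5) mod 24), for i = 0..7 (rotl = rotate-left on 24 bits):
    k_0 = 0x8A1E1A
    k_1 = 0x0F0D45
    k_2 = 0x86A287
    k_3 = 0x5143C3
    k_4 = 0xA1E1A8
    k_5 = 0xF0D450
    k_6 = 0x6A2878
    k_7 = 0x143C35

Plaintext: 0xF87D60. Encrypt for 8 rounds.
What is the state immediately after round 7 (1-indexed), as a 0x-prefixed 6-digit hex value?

s_0 = plaintext = 0xF87D60
s_1 = Round(s_0, k_0) = 0xD60BBB
s_2 = Round(s_1, k_1) = 0xBBB697
s_3 = Round(s_2, k_2) = 0x6976DE
s_4 = Round(s_3, k_3) = 0x6DEFF6
s_5 = Round(s_4, k_4) = 0xFF6149
s_6 = Round(s_5, k_5) = 0x14969E
s_7 = Round(s_6, k_6) = 0x69E632
s_8 = Round(s_7, k_7) = 0x632ACD

0x69E632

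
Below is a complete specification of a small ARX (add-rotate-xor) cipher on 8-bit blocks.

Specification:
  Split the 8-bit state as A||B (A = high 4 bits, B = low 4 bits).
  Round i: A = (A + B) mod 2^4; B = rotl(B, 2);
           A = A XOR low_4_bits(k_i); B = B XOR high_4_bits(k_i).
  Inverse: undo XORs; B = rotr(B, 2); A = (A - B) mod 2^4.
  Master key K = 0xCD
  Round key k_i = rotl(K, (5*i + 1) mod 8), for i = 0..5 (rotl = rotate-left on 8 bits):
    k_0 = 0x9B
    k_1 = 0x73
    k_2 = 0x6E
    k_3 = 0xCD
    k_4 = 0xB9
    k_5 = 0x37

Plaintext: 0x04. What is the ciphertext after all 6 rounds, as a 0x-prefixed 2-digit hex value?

s_0 = plaintext = 0x04
s_1 = Round(s_0, k_0) = 0xF8
s_2 = Round(s_1, k_1) = 0x45
s_3 = Round(s_2, k_2) = 0x73
s_4 = Round(s_3, k_3) = 0x70
s_5 = Round(s_4, k_4) = 0xEB
s_6 = Round(s_5, k_5) = 0xED

0xED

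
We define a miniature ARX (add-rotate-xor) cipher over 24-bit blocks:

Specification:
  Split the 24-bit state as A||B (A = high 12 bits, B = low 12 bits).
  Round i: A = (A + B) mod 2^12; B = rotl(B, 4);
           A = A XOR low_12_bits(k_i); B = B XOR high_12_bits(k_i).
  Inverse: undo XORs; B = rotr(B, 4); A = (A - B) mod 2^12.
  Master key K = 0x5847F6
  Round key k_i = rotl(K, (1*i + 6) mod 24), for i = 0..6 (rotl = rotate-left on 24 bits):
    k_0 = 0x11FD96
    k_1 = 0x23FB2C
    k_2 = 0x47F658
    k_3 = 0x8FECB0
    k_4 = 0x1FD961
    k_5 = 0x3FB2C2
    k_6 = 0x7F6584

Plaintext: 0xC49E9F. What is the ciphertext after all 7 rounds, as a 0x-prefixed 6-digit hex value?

0x93DD92

s_0 = plaintext = 0xC49E9F
s_1 = Round(s_0, k_0) = 0x77E8E1
s_2 = Round(s_1, k_1) = 0xB73C27
s_3 = Round(s_2, k_2) = 0x1C2603
s_4 = Round(s_3, k_3) = 0xB758C8
s_5 = Round(s_4, k_4) = 0xD5CD75
s_6 = Round(s_5, k_5) = 0x8134A6
s_7 = Round(s_6, k_6) = 0x93DD92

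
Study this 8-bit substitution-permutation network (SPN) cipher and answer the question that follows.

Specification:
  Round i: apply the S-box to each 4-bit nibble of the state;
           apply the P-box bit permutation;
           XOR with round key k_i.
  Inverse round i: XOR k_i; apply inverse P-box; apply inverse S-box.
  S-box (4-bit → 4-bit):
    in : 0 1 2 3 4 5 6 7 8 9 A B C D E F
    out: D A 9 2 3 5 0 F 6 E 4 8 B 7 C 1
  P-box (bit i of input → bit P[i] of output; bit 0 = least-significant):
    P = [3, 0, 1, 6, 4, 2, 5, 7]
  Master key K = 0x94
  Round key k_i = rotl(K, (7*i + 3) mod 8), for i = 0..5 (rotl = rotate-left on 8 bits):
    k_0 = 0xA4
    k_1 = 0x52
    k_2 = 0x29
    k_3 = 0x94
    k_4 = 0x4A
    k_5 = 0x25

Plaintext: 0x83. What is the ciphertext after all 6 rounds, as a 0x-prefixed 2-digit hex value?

0xCE

s_0 = plaintext = 0x83
s_1 = Round(s_0, k_0) = 0x81
s_2 = Round(s_1, k_1) = 0x37
s_3 = Round(s_2, k_2) = 0x66
s_4 = Round(s_3, k_3) = 0x94
s_5 = Round(s_4, k_4) = 0xE7
s_6 = Round(s_5, k_5) = 0xCE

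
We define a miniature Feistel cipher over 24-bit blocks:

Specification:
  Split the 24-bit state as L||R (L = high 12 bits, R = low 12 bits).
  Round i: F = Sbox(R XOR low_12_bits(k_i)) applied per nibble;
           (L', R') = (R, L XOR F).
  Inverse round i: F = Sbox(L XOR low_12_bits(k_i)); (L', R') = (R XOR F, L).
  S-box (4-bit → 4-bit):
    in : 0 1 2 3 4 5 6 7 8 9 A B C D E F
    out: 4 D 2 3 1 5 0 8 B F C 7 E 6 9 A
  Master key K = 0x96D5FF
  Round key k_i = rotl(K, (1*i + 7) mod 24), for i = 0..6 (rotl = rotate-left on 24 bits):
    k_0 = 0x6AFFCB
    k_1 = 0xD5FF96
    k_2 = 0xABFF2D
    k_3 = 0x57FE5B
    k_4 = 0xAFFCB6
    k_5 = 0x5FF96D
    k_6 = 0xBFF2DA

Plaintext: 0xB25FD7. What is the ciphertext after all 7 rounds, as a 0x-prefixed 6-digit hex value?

s_0 = plaintext = 0xB25FD7
s_1 = Round(s_0, k_0) = 0xFD7FFB
s_2 = Round(s_1, k_1) = 0xFFBBD1
s_3 = Round(s_2, k_2) = 0xBD1E55
s_4 = Round(s_3, k_3) = 0xE55F98
s_5 = Round(s_4, k_4) = 0xF98D7C
s_6 = Round(s_5, k_5) = 0xD7CE45
s_7 = Round(s_6, k_6) = 0xE45386

0xE45386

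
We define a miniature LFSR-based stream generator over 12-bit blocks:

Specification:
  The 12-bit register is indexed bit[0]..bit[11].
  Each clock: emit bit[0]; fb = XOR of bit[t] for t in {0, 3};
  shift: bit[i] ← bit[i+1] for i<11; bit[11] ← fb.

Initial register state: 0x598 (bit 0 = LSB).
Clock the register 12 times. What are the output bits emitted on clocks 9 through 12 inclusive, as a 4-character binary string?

1010

reg_0 = 0x598
clock 1: out=0, reg = 0xACC
clock 2: out=0, reg = 0xD66
clock 3: out=0, reg = 0x6B3
clock 4: out=1, reg = 0xB59
clock 5: out=1, reg = 0x5AC
clock 6: out=0, reg = 0xAD6
clock 7: out=0, reg = 0x56B
clock 8: out=1, reg = 0x2B5
clock 9: out=1, reg = 0x95A
clock 10: out=0, reg = 0xCAD
clock 11: out=1, reg = 0x656
clock 12: out=0, reg = 0x32B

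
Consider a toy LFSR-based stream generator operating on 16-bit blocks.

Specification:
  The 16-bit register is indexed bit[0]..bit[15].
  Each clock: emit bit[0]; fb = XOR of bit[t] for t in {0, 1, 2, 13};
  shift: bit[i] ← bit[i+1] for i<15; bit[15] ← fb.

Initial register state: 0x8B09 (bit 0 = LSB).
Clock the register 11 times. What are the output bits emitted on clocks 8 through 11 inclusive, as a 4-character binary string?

reg_0 = 0x8B09
clock 1: out=1, reg = 0xC584
clock 2: out=0, reg = 0xE2C2
clock 3: out=0, reg = 0x7161
clock 4: out=1, reg = 0x38B0
clock 5: out=0, reg = 0x9C58
clock 6: out=0, reg = 0x4E2C
clock 7: out=0, reg = 0xA716
clock 8: out=0, reg = 0xD38B
clock 9: out=1, reg = 0x69C5
clock 10: out=1, reg = 0xB4E2
clock 11: out=0, reg = 0x5A71

0110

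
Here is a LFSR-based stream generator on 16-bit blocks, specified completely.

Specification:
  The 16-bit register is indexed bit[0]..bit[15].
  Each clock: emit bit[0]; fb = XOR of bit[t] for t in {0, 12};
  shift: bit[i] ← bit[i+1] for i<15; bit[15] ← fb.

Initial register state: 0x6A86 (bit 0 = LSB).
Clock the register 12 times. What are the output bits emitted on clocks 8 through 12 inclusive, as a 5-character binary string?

10101

reg_0 = 0x6A86
clock 1: out=0, reg = 0x3543
clock 2: out=1, reg = 0x1AA1
clock 3: out=1, reg = 0x0D50
clock 4: out=0, reg = 0x06A8
clock 5: out=0, reg = 0x0354
clock 6: out=0, reg = 0x01AA
clock 7: out=0, reg = 0x00D5
clock 8: out=1, reg = 0x806A
clock 9: out=0, reg = 0x4035
clock 10: out=1, reg = 0xA01A
clock 11: out=0, reg = 0x500D
clock 12: out=1, reg = 0x2806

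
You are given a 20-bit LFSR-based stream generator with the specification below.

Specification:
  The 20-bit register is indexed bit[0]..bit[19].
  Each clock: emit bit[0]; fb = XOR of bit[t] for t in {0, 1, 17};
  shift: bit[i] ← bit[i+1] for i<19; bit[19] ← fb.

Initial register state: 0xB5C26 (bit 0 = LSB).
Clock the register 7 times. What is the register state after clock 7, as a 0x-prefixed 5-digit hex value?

0x616B8

reg_0 = 0xB5C26
clock 1: out=0, reg = 0x5AE13
clock 2: out=1, reg = 0x2D709
clock 3: out=1, reg = 0x16B84
clock 4: out=0, reg = 0x0B5C2
clock 5: out=0, reg = 0x85AE1
clock 6: out=1, reg = 0xC2D70
clock 7: out=0, reg = 0x616B8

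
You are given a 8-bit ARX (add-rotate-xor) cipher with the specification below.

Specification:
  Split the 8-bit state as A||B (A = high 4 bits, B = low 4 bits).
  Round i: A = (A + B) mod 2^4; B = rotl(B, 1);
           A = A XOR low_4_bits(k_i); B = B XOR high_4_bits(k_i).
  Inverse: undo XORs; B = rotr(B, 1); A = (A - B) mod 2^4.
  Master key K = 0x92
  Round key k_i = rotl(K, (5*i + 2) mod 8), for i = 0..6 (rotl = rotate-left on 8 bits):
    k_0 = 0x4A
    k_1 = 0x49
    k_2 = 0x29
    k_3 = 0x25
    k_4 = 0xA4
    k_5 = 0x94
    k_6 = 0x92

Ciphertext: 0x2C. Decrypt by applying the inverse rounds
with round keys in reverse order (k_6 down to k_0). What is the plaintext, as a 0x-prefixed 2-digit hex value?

s_0 = ciphertext = 0x2C
s_1 = InvRound(s_0, k_6) = 0x6A
s_2 = InvRound(s_1, k_5) = 0x99
s_3 = InvRound(s_2, k_4) = 0x49
s_4 = InvRound(s_3, k_3) = 0x4D
s_5 = InvRound(s_4, k_2) = 0xEF
s_6 = InvRound(s_5, k_1) = 0xAD
s_7 = InvRound(s_6, k_0) = 0x4C

0x4C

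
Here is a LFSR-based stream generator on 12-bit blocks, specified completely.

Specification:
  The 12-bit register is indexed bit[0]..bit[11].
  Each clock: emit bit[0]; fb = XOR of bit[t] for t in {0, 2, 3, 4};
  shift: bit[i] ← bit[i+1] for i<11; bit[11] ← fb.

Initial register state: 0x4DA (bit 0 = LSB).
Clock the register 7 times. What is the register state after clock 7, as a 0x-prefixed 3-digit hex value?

reg_0 = 0x4DA
clock 1: out=0, reg = 0x26D
clock 2: out=1, reg = 0x936
clock 3: out=0, reg = 0x49B
clock 4: out=1, reg = 0xA4D
clock 5: out=1, reg = 0xD26
clock 6: out=0, reg = 0xE93
clock 7: out=1, reg = 0x749

0x749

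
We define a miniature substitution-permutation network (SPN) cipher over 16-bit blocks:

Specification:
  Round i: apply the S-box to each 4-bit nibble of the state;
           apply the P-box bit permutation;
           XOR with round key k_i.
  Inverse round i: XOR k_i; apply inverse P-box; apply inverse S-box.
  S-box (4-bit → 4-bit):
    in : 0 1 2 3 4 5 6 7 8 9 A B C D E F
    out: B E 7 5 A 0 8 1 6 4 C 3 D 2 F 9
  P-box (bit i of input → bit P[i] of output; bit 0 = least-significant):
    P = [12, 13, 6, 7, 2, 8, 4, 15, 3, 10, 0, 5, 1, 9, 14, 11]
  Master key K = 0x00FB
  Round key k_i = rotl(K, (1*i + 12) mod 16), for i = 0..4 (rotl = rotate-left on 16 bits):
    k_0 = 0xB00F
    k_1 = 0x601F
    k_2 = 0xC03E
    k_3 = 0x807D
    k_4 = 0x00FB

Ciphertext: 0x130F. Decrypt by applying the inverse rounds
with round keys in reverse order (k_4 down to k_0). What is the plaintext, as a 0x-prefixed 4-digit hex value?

0x0473

s_0 = ciphertext = 0x130F
s_1 = InvRound(s_0, k_4) = 0xD62C
s_2 = InvRound(s_1, k_3) = 0x8893
s_3 = InvRound(s_2, k_2) = 0xAC76
s_4 = InvRound(s_3, k_1) = 0xAE69
s_5 = InvRound(s_4, k_0) = 0x0473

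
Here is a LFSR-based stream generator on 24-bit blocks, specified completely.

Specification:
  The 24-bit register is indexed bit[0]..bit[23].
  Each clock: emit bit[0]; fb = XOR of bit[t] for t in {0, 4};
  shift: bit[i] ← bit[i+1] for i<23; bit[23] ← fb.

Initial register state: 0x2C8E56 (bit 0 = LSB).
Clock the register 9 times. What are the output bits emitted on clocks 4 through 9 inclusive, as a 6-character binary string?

010100

reg_0 = 0x2C8E56
clock 1: out=0, reg = 0x96472B
clock 2: out=1, reg = 0xCB2395
clock 3: out=1, reg = 0x6591CA
clock 4: out=0, reg = 0x32C8E5
clock 5: out=1, reg = 0x996472
clock 6: out=0, reg = 0xCCB239
clock 7: out=1, reg = 0x66591C
clock 8: out=0, reg = 0xB32C8E
clock 9: out=0, reg = 0x599647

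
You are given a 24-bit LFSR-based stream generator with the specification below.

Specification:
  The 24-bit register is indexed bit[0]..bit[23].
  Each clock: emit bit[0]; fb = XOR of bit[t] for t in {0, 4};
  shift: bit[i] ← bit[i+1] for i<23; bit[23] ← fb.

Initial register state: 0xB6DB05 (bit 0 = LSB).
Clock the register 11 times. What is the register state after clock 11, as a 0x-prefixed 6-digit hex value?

0xD6B6DB

reg_0 = 0xB6DB05
clock 1: out=1, reg = 0xDB6D82
clock 2: out=0, reg = 0x6DB6C1
clock 3: out=1, reg = 0xB6DB60
clock 4: out=0, reg = 0x5B6DB0
clock 5: out=0, reg = 0xADB6D8
clock 6: out=0, reg = 0xD6DB6C
clock 7: out=0, reg = 0x6B6DB6
clock 8: out=0, reg = 0xB5B6DB
clock 9: out=1, reg = 0x5ADB6D
clock 10: out=1, reg = 0xAD6DB6
clock 11: out=0, reg = 0xD6B6DB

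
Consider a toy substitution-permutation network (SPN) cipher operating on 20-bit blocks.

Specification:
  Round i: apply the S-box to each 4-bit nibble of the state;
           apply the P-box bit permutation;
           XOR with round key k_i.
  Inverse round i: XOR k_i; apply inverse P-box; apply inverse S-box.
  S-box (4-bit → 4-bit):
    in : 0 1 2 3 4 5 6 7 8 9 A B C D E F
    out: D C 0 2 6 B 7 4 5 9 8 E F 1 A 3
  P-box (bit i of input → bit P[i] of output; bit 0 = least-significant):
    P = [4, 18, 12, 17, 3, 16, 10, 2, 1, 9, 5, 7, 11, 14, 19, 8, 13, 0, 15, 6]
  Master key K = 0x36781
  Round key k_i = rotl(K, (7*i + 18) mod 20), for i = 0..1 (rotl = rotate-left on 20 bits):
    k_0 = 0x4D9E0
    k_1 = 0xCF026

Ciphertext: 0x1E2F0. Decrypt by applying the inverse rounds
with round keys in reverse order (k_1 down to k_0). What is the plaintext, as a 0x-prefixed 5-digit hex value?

s_0 = ciphertext = 0x1E2F0
s_1 = InvRound(s_0, k_1) = 0xA75E6
s_2 = InvRound(s_1, k_0) = 0x88D1E

0x88D1E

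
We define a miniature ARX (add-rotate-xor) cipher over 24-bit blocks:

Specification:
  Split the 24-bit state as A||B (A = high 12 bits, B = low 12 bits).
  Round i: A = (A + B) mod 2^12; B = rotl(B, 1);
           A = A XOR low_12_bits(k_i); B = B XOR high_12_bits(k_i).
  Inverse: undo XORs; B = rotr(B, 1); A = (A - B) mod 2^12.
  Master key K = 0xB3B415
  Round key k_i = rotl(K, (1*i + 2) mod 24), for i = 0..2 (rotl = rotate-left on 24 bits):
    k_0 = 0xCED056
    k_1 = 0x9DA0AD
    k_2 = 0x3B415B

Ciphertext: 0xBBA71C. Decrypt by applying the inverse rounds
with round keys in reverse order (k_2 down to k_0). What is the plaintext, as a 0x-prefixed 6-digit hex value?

0xD7A495

s_0 = ciphertext = 0xBBA71C
s_1 = InvRound(s_0, k_2) = 0x88D254
s_2 = InvRound(s_1, k_1) = 0x2595C7
s_3 = InvRound(s_2, k_0) = 0xD7A495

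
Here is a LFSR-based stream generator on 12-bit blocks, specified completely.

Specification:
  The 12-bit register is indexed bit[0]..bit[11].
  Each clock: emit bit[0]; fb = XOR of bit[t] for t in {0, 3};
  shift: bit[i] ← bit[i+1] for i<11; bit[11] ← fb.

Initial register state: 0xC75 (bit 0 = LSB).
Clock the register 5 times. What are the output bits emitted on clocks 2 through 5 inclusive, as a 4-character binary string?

0101

reg_0 = 0xC75
clock 1: out=1, reg = 0xE3A
clock 2: out=0, reg = 0xF1D
clock 3: out=1, reg = 0x78E
clock 4: out=0, reg = 0xBC7
clock 5: out=1, reg = 0xDE3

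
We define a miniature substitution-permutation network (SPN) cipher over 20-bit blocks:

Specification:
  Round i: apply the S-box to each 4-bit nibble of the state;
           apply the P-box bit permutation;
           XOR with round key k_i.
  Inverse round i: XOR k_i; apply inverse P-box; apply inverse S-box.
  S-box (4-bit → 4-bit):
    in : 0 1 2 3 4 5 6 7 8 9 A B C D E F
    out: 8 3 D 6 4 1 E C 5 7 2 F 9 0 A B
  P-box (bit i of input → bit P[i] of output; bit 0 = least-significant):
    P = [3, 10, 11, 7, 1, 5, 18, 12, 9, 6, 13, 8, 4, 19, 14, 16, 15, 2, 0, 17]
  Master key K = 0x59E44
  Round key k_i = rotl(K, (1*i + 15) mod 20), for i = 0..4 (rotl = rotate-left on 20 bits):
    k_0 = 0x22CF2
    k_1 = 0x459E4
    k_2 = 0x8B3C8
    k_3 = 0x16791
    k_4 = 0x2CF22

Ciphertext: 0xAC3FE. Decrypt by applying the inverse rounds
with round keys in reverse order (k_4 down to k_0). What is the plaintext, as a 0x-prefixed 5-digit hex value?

s_0 = ciphertext = 0xAC3FE
s_1 = InvRound(s_0, k_4) = 0xA1ADB
s_2 = InvRound(s_1, k_3) = 0x066C9
s_3 = InvRound(s_2, k_2) = 0x8300A
s_4 = InvRound(s_3, k_1) = 0xA3692
s_5 = InvRound(s_4, k_0) = 0xDA1E4

0xDA1E4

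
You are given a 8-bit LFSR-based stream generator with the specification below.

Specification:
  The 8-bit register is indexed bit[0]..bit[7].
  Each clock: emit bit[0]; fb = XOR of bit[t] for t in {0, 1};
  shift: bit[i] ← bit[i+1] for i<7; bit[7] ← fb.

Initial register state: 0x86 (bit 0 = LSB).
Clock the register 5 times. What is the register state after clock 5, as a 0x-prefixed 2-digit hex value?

0x2C

reg_0 = 0x86
clock 1: out=0, reg = 0xC3
clock 2: out=1, reg = 0x61
clock 3: out=1, reg = 0xB0
clock 4: out=0, reg = 0x58
clock 5: out=0, reg = 0x2C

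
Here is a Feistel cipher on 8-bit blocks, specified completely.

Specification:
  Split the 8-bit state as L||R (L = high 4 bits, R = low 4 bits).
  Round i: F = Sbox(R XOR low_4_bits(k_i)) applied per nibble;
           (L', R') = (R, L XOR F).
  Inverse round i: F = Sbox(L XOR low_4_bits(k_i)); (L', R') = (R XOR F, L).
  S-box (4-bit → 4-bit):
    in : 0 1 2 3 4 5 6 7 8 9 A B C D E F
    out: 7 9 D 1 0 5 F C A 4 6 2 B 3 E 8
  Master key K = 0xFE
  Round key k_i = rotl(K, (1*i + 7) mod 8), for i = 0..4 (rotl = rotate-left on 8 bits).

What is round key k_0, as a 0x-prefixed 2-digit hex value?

0x7F

K = 0xFE
k_0 = rotl(K, (1*0+7) mod 8) = rotl(K, 7) = 0x7F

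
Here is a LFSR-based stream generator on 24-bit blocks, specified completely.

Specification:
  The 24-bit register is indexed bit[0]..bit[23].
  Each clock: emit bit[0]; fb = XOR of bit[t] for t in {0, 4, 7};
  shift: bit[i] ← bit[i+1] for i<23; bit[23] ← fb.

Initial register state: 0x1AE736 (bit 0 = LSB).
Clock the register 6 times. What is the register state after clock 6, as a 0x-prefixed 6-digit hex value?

reg_0 = 0x1AE736
clock 1: out=0, reg = 0x8D739B
clock 2: out=1, reg = 0xC6B9CD
clock 3: out=1, reg = 0x635CE6
clock 4: out=0, reg = 0xB1AE73
clock 5: out=1, reg = 0x58D739
clock 6: out=1, reg = 0x2C6B9C

0x2C6B9C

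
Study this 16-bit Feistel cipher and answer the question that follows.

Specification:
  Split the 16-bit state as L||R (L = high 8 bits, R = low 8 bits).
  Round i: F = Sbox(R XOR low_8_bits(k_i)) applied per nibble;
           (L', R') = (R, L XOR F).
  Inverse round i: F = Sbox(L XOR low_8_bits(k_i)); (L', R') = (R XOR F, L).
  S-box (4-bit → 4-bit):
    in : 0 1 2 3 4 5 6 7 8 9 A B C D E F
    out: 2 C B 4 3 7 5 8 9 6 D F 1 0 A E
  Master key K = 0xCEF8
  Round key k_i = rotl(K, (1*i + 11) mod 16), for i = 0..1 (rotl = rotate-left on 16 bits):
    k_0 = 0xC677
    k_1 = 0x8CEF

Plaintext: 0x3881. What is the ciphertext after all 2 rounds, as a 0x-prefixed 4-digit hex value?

0xDDCA

s_0 = plaintext = 0x3881
s_1 = Round(s_0, k_0) = 0x81DD
s_2 = Round(s_1, k_1) = 0xDDCA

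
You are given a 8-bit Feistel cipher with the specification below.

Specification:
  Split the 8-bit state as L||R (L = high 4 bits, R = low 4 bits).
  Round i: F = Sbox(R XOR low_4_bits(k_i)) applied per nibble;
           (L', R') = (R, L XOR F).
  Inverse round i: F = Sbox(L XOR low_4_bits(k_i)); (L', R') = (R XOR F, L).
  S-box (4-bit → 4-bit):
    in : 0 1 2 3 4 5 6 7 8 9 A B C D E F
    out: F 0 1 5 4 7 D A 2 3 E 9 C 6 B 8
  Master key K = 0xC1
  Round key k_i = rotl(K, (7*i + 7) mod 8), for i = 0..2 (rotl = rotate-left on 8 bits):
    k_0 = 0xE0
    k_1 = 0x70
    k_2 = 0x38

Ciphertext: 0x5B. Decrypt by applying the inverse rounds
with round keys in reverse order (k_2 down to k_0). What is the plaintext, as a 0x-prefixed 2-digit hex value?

0x83

s_0 = ciphertext = 0x5B
s_1 = InvRound(s_0, k_2) = 0xD5
s_2 = InvRound(s_1, k_1) = 0x3D
s_3 = InvRound(s_2, k_0) = 0x83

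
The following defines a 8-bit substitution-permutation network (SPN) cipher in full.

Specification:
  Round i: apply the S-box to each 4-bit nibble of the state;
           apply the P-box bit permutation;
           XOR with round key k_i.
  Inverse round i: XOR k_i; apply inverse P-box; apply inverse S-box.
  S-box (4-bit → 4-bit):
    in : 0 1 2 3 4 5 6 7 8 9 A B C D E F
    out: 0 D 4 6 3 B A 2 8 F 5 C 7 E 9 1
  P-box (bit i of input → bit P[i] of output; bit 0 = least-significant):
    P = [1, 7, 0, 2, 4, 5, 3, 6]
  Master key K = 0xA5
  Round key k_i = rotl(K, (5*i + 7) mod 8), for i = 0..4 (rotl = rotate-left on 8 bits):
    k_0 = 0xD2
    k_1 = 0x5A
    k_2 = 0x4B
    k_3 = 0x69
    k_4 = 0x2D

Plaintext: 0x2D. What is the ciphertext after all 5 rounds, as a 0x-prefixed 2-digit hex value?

0xC2

s_0 = plaintext = 0x2D
s_1 = Round(s_0, k_0) = 0x5F
s_2 = Round(s_1, k_1) = 0x28
s_3 = Round(s_2, k_2) = 0x47
s_4 = Round(s_3, k_3) = 0xD9
s_5 = Round(s_4, k_4) = 0xC2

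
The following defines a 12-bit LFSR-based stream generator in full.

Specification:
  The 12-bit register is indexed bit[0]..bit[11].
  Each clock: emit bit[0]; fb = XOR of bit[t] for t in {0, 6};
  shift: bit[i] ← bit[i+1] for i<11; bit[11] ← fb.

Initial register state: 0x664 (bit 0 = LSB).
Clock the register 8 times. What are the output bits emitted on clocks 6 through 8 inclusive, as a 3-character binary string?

reg_0 = 0x664
clock 1: out=0, reg = 0xB32
clock 2: out=0, reg = 0x599
clock 3: out=1, reg = 0xACC
clock 4: out=0, reg = 0xD66
clock 5: out=0, reg = 0xEB3
clock 6: out=1, reg = 0xF59
clock 7: out=1, reg = 0x7AC
clock 8: out=0, reg = 0x3D6

110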